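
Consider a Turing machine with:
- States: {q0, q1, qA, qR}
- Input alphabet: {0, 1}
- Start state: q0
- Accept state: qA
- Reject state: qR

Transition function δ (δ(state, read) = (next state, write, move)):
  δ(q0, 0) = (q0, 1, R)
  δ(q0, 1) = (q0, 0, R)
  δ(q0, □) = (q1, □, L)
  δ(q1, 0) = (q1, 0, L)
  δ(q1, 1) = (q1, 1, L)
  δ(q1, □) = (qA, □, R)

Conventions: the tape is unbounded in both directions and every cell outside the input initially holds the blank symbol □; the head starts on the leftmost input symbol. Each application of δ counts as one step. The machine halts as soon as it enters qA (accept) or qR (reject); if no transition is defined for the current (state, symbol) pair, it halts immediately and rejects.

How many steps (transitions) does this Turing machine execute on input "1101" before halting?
Step 0: [q0]1101 (head at position 0)
Step 1: δ(q0, 1) = (q0, 0, R)  ⊢  0[q0]101 (head at position 1)
Step 2: δ(q0, 1) = (q0, 0, R)  ⊢  00[q0]01 (head at position 2)
Step 3: δ(q0, 0) = (q0, 1, R)  ⊢  001[q0]1 (head at position 3)
Step 4: δ(q0, 1) = (q0, 0, R)  ⊢  0010[q0]□ (head at position 4)
Step 5: δ(q0, □) = (q1, □, L)  ⊢  001[q1]0□ (head at position 3)
Step 6: δ(q1, 0) = (q1, 0, L)  ⊢  00[q1]10□ (head at position 2)
Step 7: δ(q1, 1) = (q1, 1, L)  ⊢  0[q1]010□ (head at position 1)
Step 8: δ(q1, 0) = (q1, 0, L)  ⊢  [q1]0010□ (head at position 0)
Step 9: δ(q1, 0) = (q1, 0, L)  ⊢  [q1]□0010□ (head at position -1)
Step 10: δ(q1, □) = (qA, □, R)  ⊢  □[qA]0010□ (head at position 0)
The machine is in qA, so it halts and accepts.
Number of transitions executed: 10.

Final answer: 10 steps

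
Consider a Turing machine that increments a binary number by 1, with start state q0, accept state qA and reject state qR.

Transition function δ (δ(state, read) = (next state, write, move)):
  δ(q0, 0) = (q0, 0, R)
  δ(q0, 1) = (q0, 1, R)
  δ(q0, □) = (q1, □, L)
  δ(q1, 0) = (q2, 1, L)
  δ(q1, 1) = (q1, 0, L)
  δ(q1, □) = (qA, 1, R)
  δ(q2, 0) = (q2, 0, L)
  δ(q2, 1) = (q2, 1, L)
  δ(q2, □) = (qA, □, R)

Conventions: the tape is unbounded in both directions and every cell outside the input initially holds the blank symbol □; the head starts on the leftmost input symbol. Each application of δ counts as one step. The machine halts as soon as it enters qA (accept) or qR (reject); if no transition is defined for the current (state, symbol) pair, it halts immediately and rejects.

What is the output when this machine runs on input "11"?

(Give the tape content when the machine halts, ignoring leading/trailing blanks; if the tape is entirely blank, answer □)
Step 0: [q0]11 (head at position 0)
Step 1: δ(q0, 1) = (q0, 1, R)  ⊢  1[q0]1 (head at position 1)
Step 2: δ(q0, 1) = (q0, 1, R)  ⊢  11[q0]□ (head at position 2)
Step 3: δ(q0, □) = (q1, □, L)  ⊢  1[q1]1□ (head at position 1)
Step 4: δ(q1, 1) = (q1, 0, L)  ⊢  [q1]10□ (head at position 0)
Step 5: δ(q1, 1) = (q1, 0, L)  ⊢  [q1]□00□ (head at position -1)
Step 6: δ(q1, □) = (qA, 1, R)  ⊢  1[qA]00□ (head at position 0)
The machine is in qA, so it halts and accepts.
Tape content when halted (ignoring surrounding blanks): 100

Final answer: Output: 100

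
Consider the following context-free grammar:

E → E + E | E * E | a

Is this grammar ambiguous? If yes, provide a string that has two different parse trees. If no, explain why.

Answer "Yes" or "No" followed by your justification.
Two different leftmost derivations of a + a * a:
  (1) E ⇒ E + E ⇒ a + E ⇒ a + E * E ⇒ a + a * E ⇒ a + a * a   (tree groups a + (a * a))
  (2) E ⇒ E * E ⇒ E + E * E ⇒ a + E * E ⇒ a + a * E ⇒ a + a * a   (tree groups (a + a) * a)
Two distinct leftmost derivations = two distinct parse trees, so the grammar is ambiguous.

Final answer: Yes - the string 'a + a * a' has two distinct leftmost derivations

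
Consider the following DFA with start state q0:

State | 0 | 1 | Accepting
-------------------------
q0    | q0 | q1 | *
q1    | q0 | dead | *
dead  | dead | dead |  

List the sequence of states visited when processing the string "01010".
q0 → q0 → q1 → q0 → q1 → q0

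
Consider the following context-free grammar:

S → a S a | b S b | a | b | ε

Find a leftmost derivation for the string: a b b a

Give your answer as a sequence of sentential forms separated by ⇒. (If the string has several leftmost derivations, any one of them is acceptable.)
Start with S.
Step 1: the leftmost non-terminal is S; apply S → a S a:  a S a
Step 2: the leftmost non-terminal is S; apply S → b S b:  a b S b a
Step 3: the leftmost non-terminal is S; apply S → ε:  a b b a

Final answer: S ⇒ a S a ⇒ a b S b a ⇒ a b b a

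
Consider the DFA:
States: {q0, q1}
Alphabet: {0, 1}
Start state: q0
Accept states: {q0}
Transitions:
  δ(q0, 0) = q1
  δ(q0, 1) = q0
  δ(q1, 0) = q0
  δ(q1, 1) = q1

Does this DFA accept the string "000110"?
Processing string "000110":
  q0 --0--> q1
  q1 --0--> q0
  q0 --0--> q1
  q1 --1--> q1
  q1 --1--> q1
  q1 --0--> q0
Final state: q0
Accept states: {q0}
q0 is an accept state, so the string is accepted.

Final answer: Yes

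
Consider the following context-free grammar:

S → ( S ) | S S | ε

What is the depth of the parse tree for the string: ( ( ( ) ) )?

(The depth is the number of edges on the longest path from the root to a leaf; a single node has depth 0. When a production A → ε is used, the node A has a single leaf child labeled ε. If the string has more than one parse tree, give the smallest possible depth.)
The string is 3 nested pairs. The shallowest parse tree applies S → ( S ) 3 times (one node per nested pair, each a child of the previous) and then S → ε in the middle.
S nodes at depths 0..3, ε leaf at depth 4; parentheses leaves are at depths 1..3.
(Using S → S S with an S → ε child anywhere only adds levels, so it cannot give a shallower tree.)
Depth = 4.

Final answer: 4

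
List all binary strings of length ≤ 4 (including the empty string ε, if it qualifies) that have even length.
Checking every binary string of length 0 to 4:
  Length 0: accepted: ε | rejected: (none)
  Length 1: accepted: (none) | rejected: 0, 1
  Length 2: accepted: 00, 01, 10, 11 | rejected: (none)
  Length 3: accepted: (none) | rejected: 000, 001, 010, 011, 100, 101, 110, 111
  Length 4: accepted: 0000, 0001, 0010, 0011, 0100, 0101, 0110, 0111, 1000, 1001, 1010, 1011, 1100, 1101, 1110, 1111 | rejected: (none)
Total: 21 string(s).

Final answer: ε, 00, 01, 10, 11, 0000, 0001, 0010, 0011, 0100, 0101, 0110, 0111, 1000, 1001, 1010, 1011, 1100, 1101, 1110, 1111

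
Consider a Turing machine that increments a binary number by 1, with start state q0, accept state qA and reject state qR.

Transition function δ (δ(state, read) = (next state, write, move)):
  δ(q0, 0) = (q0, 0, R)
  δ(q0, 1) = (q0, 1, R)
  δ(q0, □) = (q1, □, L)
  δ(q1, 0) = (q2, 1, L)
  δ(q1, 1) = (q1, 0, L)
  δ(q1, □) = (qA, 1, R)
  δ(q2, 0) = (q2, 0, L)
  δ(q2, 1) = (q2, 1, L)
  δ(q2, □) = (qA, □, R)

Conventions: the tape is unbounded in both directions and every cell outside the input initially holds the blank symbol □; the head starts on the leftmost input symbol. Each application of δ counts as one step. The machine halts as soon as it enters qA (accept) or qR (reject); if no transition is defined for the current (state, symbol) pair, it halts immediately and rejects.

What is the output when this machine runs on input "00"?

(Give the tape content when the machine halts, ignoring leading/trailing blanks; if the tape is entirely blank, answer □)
Step 0: [q0]00 (head at position 0)
Step 1: δ(q0, 0) = (q0, 0, R)  ⊢  0[q0]0 (head at position 1)
Step 2: δ(q0, 0) = (q0, 0, R)  ⊢  00[q0]□ (head at position 2)
Step 3: δ(q0, □) = (q1, □, L)  ⊢  0[q1]0□ (head at position 1)
Step 4: δ(q1, 0) = (q2, 1, L)  ⊢  [q2]01□ (head at position 0)
Step 5: δ(q2, 0) = (q2, 0, L)  ⊢  [q2]□01□ (head at position -1)
Step 6: δ(q2, □) = (qA, □, R)  ⊢  □[qA]01□ (head at position 0)
The machine is in qA, so it halts and accepts.
Tape content when halted (ignoring surrounding blanks): 01

Final answer: Output: 01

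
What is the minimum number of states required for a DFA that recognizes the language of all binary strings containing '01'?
Language: binary strings containing '01'
Lower bound (Myhill–Nerode): the prefixes ε, 0, 01 are pairwise distinguishable:
  ε vs 01: suffix ε distinguishes them (ε is rejected, 01 is accepted)
  0 vs 01: suffix ε distinguishes them (0 is rejected, 01 is accepted)
  ε vs 0: suffix 1 distinguishes them (ε·1 = 1 is rejected, 0·1 = 01 is accepted)
So any DFA needs at least 3 states.
Upper bound: a DFA with 3 states exists (one state per class above: 'no progress', 'last symbol 0', and 'seen 01' (accepting sink)).
Minimum states: 3

Final answer: 3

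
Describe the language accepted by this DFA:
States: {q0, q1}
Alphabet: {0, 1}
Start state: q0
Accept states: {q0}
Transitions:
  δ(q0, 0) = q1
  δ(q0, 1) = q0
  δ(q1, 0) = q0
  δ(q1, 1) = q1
Analyzing the DFA structure:
Start state: q0
Accept states: {q0}
Interpreting what each state remembers (checking against the transitions):
  q0: an even number of 0s has been read so far
  q1: an odd number of 0s has been read so far
  δ(q0, 0): in q0 (an even number of 0s has been read so far), after reading 0 we have: an odd number of 0s has been read so far → q1
  δ(q0, 1): in q0 (an even number of 0s has been read so far), after reading 1 we have: an even number of 0s has been read so far → q0
  δ(q1, 0): in q1 (an odd number of 0s has been read so far), after reading 0 we have: an even number of 0s has been read so far → q0
  δ(q1, 1): in q1 (an odd number of 0s has been read so far), after reading 1 we have: an odd number of 0s has been read so far → q1
A string is accepted iff it ends in {q0}, i.e. an even number of 0s has been read so far.
Language: All binary strings with an even number of 0s

Final answer: All binary strings with an even number of 0s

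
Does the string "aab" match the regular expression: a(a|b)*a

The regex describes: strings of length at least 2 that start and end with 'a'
No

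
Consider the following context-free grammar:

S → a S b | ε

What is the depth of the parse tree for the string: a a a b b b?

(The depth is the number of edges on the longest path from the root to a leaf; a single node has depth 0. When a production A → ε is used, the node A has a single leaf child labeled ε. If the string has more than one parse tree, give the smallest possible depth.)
The only parse tree applies S → a S b 3 times (once per matching a…b pair) and then S → ε.
The S nodes sit at depths 0, 1, …, 3; the innermost S (depth 3) has the single child ε at depth 4.
The terminal leaves a, b are at depths 1..3, so the longest root-to-leaf path is S → S → … → S → ε with 4 edges.
Depth = 4.

Final answer: 4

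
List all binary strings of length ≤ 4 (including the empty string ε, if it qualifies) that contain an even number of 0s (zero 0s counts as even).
Checking every binary string of length 0 to 4:
  Length 0: accepted: ε | rejected: (none)
  Length 1: accepted: 1 | rejected: 0
  Length 2: accepted: 00, 11 | rejected: 01, 10
  Length 3: accepted: 001, 010, 100, 111 | rejected: 000, 011, 101, 110
  Length 4: accepted: 0000, 0011, 0101, 0110, 1001, 1010, 1100, 1111 | rejected: 0001, 0010, 0100, 0111, 1000, 1011, 1101, 1110
Total: 16 string(s).

Final answer: ε, 1, 00, 11, 001, 010, 100, 111, 0000, 0011, 0101, 0110, 1001, 1010, 1100, 1111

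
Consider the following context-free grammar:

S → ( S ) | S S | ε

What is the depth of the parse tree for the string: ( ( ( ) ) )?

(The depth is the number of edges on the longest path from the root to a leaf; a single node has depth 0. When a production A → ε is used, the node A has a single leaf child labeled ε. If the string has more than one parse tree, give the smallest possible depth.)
The string is 3 nested pairs. The shallowest parse tree applies S → ( S ) 3 times (one node per nested pair, each a child of the previous) and then S → ε in the middle.
S nodes at depths 0..3, ε leaf at depth 4; parentheses leaves are at depths 1..3.
(Using S → S S with an S → ε child anywhere only adds levels, so it cannot give a shallower tree.)
Depth = 4.

Final answer: 4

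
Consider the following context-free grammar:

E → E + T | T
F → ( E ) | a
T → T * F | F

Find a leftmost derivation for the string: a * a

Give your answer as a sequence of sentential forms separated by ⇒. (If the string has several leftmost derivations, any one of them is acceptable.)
Start with E.
Step 1: the leftmost non-terminal is E; apply E → T:  T
Step 2: the leftmost non-terminal is T; apply T → T * F:  T * F
Step 3: the leftmost non-terminal is T; apply T → F:  F * F
Step 4: the leftmost non-terminal is F; apply F → a:  a * F
Step 5: the leftmost non-terminal is F; apply F → a:  a * a

Final answer: E ⇒ T ⇒ T * F ⇒ F * F ⇒ a * F ⇒ a * a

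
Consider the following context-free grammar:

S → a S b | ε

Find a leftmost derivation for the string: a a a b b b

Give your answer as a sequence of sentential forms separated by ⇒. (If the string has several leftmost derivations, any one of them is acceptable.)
Start with S.
Step 1: the leftmost non-terminal is S; apply S → a S b:  a S b
Step 2: the leftmost non-terminal is S; apply S → a S b:  a a S b b
Step 3: the leftmost non-terminal is S; apply S → a S b:  a a a S b b b
Step 4: the leftmost non-terminal is S; apply S → ε:  a a a b b b

Final answer: S ⇒ a S b ⇒ a a S b b ⇒ a a a S b b b ⇒ a a a b b b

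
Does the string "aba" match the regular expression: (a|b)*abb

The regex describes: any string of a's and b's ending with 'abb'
No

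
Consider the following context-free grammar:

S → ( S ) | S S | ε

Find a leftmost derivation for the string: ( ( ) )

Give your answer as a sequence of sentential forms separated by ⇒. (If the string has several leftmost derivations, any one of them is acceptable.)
Start with S.
Step 1: the leftmost non-terminal is S; apply S → ( S ):  ( S )
Step 2: the leftmost non-terminal is S; apply S → ( S ):  ( ( S ) )
Step 3: the leftmost non-terminal is S; apply S → ε:  ( ( ) )

Final answer: S ⇒ ( S ) ⇒ ( ( S ) ) ⇒ ( ( ) )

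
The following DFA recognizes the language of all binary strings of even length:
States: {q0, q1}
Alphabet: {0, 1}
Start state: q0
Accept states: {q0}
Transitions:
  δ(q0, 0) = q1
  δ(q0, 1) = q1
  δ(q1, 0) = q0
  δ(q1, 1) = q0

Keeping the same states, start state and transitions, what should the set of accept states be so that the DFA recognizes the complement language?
The DFA is complete (every state has a transition on every symbol), so the complement
is recognized by the same DFA with accepting and non-accepting states swapped.
Original accept states: {q0}
Complement accept states = All states - Original accept states
= {q0, q1} - {q0}
= {q1}
Complement language: strings of ODD length

Final answer: {q1}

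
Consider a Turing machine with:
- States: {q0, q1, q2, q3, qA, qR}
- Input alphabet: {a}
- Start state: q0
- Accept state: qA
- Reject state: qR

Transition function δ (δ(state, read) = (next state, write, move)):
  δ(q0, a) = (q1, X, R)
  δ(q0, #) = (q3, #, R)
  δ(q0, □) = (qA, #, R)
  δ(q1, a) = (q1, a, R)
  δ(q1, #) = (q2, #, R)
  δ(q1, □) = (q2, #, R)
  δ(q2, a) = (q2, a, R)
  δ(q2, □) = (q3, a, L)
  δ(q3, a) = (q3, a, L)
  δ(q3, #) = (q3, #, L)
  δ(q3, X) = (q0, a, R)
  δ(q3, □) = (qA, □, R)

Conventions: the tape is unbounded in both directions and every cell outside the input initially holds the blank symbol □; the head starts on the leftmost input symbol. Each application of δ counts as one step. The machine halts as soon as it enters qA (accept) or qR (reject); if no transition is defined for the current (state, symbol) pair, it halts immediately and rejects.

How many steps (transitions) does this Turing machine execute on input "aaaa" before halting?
Trace (configuration after each step, as tape_left[state]tape_right with head position):
Step 0: [q0]aaaa (head at position 0)
Step 1: X[q1]aaa (head 1)
Step 2: Xa[q1]aa (head 2)
Step 3: Xaa[q1]a (head 3)
Step 4: Xaaa[q1]□ (head 4)
Step 5: Xaaa#[q2]□ (head 5)
Step 6: Xaaa[q3]#a (head 4)
Step 7: Xaa[q3]a#a (head 3)
Step 8: Xa[q3]aa#a (head 2)
Step 9: X[q3]aaa#a (head 1)
Step 10: [q3]Xaaa#a (head 0)
Step 11: a[q0]aaa#a (head 1)
Step 12: aX[q1]aa#a (head 2)
Step 13: aXa[q1]a#a (head 3)
Step 14: aXaa[q1]#a (head 4)
Step 15: aXaa#[q2]a (head 5)
Step 16: aXaa#a[q2]□ (head 6)
Step 17: aXaa#[q3]aa (head 5)
Step 18: aXaa[q3]#aa (head 4)
Step 19: aXa[q3]a#aa (head 3)
Step 20: aX[q3]aa#aa (head 2)
Step 21: a[q3]Xaa#aa (head 1)
Step 22: aa[q0]aa#aa (head 2)
Step 23: aaX[q1]a#aa (head 3)
Step 24: aaXa[q1]#aa (head 4)
Step 25: aaXa#[q2]aa (head 5)
Step 26: aaXa#a[q2]a (head 6)
Step 27: aaXa#aa[q2]□ (head 7)
Step 28: aaXa#a[q3]aa (head 6)
Step 29: aaXa#[q3]aaa (head 5)
Step 30: aaXa[q3]#aaa (head 4)
Step 31: aaX[q3]a#aaa (head 3)
Step 32: aa[q3]Xa#aaa (head 2)
Step 33: aaa[q0]a#aaa (head 3)
Step 34: aaaX[q1]#aaa (head 4)
Step 35: aaaX#[q2]aaa (head 5)
Step 36: aaaX#a[q2]aa (head 6)
Step 37: aaaX#aa[q2]a (head 7)
Step 38: aaaX#aaa[q2]□ (head 8)
Step 39: aaaX#aa[q3]aa (head 7)
Step 40: aaaX#a[q3]aaa (head 6)
Step 41: aaaX#[q3]aaaa (head 5)
Step 42: aaaX[q3]#aaaa (head 4)
Step 43: aaa[q3]X#aaaa (head 3)
Step 44: aaaa[q0]#aaaa (head 4)
Step 45: aaaa#[q3]aaaa (head 5)
Step 46: aaaa[q3]#aaaa (head 4)
Step 47: aaa[q3]a#aaaa (head 3)
Step 48: aa[q3]aa#aaaa (head 2)
Step 49: a[q3]aaa#aaaa (head 1)
Step 50: [q3]aaaa#aaaa (head 0)
Step 51: [q3]□aaaa#aaaa (head -1)
Step 52: □[qA]aaaa#aaaa (head 0)
The machine is in qA, so it halts and accepts.
Number of transitions executed: 52.

Final answer: 52 steps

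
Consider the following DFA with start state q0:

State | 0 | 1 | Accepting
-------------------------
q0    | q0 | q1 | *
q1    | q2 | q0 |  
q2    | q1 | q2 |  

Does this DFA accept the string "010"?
Start in q0.
Read '0': q0 → q0
Read '1': q0 → q1
Read '0': q1 → q2
Final state q2 is not accepting, so the string is rejected.

Final answer: No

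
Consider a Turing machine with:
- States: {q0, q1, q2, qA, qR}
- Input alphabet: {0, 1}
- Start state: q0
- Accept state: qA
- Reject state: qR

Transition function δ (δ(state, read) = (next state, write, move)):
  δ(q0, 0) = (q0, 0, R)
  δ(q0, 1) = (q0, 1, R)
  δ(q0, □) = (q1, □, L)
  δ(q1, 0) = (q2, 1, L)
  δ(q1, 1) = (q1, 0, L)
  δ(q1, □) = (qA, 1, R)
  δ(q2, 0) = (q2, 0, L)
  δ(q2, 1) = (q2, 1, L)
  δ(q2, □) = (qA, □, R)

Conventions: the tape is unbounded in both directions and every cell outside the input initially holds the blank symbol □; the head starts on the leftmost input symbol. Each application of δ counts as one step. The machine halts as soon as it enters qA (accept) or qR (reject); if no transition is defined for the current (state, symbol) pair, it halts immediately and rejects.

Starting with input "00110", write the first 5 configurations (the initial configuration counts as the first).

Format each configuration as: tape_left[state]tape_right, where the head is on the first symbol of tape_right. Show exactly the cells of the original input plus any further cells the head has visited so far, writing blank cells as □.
Step 0: [q0]00110 (head at position 0)
Step 1: δ(q0, 0) = (q0, 0, R)  ⊢  0[q0]0110 (head at position 1)
Step 2: δ(q0, 0) = (q0, 0, R)  ⊢  00[q0]110 (head at position 2)
Step 3: δ(q0, 1) = (q0, 1, R)  ⊢  001[q0]10 (head at position 3)
Step 4: δ(q0, 1) = (q0, 1, R)  ⊢  0011[q0]0 (head at position 4)

Final answer: [q0]00110 ⊢ 0[q0]0110 ⊢ 00[q0]110 ⊢ 001[q0]10 ⊢ 0011[q0]0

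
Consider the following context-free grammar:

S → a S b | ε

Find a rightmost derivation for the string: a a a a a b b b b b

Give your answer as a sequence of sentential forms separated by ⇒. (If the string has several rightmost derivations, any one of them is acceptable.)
Start with S.
Step 1: the rightmost non-terminal is S; apply S → a S b:  a S b
Step 2: the rightmost non-terminal is S; apply S → a S b:  a a S b b
Step 3: the rightmost non-terminal is S; apply S → a S b:  a a a S b b b
Step 4: the rightmost non-terminal is S; apply S → a S b:  a a a a S b b b b
Step 5: the rightmost non-terminal is S; apply S → a S b:  a a a a a S b b b b b
Step 6: the rightmost non-terminal is S; apply S → ε:  a a a a a b b b b b

Final answer: S ⇒ a S b ⇒ a a S b b ⇒ a a a S b b b ⇒ a a a a S b b b b ⇒ a a a a a S b b b b b ⇒ a a a a a b b b b b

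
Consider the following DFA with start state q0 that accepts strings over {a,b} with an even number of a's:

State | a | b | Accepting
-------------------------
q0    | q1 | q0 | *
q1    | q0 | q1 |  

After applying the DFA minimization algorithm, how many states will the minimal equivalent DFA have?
All 2 states are reachable from q0, so none can be removed as unreachable.
Table-filling: first mark every (accepting, non-accepting) pair as distinguishable (accepting: {q0}; non-accepting: {q1}).
Every pair of states is distinguishable, so the DFA is already minimal.
Equivalence classes: {q0}, {q1} → 2 states.

Final answer: 2 states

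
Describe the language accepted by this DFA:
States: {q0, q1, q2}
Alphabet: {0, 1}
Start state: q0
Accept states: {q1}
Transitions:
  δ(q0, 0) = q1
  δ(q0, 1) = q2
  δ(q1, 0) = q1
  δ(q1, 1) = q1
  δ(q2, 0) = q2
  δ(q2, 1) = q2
Analyzing the DFA structure:
Start state: q0
Accept states: {q1}
Interpreting what each state remembers (checking against the transitions):
  q0: nothing has been read yet
  q1: the first symbol was 0
  q2: the first symbol was 1 (trap state)
  δ(q0, 0): in q0 (nothing has been read yet), after reading 0 we have: the first symbol was 0 → q1
  δ(q0, 1): in q0 (nothing has been read yet), after reading 1 we have: the first symbol was 1 (trap state) → q2
  δ(q1, 0): in q1 (the first symbol was 0), after reading 0 we have: the first symbol was 0 → q1
  δ(q1, 1): in q1 (the first symbol was 0), after reading 1 we have: the first symbol was 0 → q1
  δ(q2, 0): in q2 (the first symbol was 1 (trap state)), after reading 0 we have: the first symbol was 1 (trap state) → q2
  δ(q2, 1): in q2 (the first symbol was 1 (trap state)), after reading 1 we have: the first symbol was 1 (trap state) → q2
A string is accepted iff it ends in {q1}, i.e. the first symbol was 0.
Language: All binary strings starting with 0

Final answer: All binary strings starting with 0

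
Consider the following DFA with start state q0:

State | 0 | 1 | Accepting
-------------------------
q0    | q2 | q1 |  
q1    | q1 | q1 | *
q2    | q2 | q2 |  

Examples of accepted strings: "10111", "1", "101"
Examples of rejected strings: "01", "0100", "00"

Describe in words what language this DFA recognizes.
non-empty binary strings starting with 1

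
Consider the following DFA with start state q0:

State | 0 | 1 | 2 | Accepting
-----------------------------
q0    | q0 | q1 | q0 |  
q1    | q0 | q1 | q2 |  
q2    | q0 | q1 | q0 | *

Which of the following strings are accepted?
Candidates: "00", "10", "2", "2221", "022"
"00": q0 → q0 → q0; q0 is not accepting → rejected
"10": q0 → q1 → q0; q0 is not accepting → rejected
"2": q0 → q0; q0 is not accepting → rejected
"2221": q0 → q0 → q0 → q0 → q1; q1 is not accepting → rejected
"022": q0 → q0 → q0 → q0; q0 is not accepting → rejected

Final answer: None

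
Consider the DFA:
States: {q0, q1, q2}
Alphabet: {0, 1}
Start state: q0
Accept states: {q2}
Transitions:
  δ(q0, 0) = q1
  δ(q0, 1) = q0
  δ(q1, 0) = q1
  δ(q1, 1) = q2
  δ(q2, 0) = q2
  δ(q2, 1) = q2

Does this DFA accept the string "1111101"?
Processing string "1111101":
  q0 --1--> q0
  q0 --1--> q0
  q0 --1--> q0
  q0 --1--> q0
  q0 --1--> q0
  q0 --0--> q1
  q1 --1--> q2
Final state: q2
Accept states: {q2}
q2 is an accept state, so the string is accepted.

Final answer: Yes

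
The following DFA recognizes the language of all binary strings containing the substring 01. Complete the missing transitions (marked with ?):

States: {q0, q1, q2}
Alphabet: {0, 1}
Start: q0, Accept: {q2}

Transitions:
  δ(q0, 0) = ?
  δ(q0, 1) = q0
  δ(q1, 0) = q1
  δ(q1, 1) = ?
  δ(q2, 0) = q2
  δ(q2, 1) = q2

What each state remembers (consistent with the given transitions and accept states):
  q0: 01 not seen yet and the last symbol was not 0
  q1: 01 not seen yet and the last symbol was 0
  q2: the substring 01 has already been seen
Filling in the missing entries:
  δ(q0, 0): in q0 (01 not seen yet and the last symbol was not 0), after reading 0 we have: 01 not seen yet and the last symbol was 0 → q1
  δ(q1, 1): in q1 (01 not seen yet and the last symbol was 0), after reading 1 we have: the substring 01 has already been seen → q2

Final answer: δ(q0, 0) = q1; δ(q1, 1) = q2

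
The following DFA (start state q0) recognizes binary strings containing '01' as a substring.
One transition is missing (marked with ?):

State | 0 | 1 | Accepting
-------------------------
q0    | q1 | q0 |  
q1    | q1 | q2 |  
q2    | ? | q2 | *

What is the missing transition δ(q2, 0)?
q2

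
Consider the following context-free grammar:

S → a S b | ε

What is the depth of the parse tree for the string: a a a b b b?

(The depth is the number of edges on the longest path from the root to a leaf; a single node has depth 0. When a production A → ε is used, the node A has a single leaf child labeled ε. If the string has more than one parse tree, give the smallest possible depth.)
The only parse tree applies S → a S b 3 times (once per matching a…b pair) and then S → ε.
The S nodes sit at depths 0, 1, …, 3; the innermost S (depth 3) has the single child ε at depth 4.
The terminal leaves a, b are at depths 1..3, so the longest root-to-leaf path is S → S → … → S → ε with 4 edges.
Depth = 4.

Final answer: 4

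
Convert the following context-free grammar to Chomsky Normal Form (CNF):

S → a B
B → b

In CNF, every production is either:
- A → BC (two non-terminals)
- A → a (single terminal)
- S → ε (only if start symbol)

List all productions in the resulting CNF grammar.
The grammar has no ε-productions or unit productions to eliminate.
S → a B has terminal a in a right-hand side of length ≥ 2: introduce T_a → a and use T_a in place of a.
B → b is already in CNF (single terminal) – keep it.
S → a B becomes S → T_a B.
Resulting CNF grammar (3 productions): T_a → a; B → b; S → T_a B

Final answer: T_a → a; B → b; S → T_a B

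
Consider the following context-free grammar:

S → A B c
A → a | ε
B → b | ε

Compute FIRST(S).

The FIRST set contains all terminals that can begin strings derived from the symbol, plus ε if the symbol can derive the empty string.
FIRST(A) = {a, ε} (A → a | ε) and FIRST(B) = {b, ε} (B → b | ε).
For S → A B c: add FIRST(A) minus ε = {a}; A is nullable, so also add FIRST(B) minus ε = {b}; B is nullable too, so also add FIRST(c) = {c}. The terminal c is never erased, so S is not nullable and ε is not included.
FIRST(S) = {a, b, c}.

Final answer: {a, b, c}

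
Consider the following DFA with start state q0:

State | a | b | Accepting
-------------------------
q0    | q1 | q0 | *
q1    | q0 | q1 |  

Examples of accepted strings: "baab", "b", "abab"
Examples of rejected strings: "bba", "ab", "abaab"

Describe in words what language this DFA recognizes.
strings over {a,b} with an even number of a's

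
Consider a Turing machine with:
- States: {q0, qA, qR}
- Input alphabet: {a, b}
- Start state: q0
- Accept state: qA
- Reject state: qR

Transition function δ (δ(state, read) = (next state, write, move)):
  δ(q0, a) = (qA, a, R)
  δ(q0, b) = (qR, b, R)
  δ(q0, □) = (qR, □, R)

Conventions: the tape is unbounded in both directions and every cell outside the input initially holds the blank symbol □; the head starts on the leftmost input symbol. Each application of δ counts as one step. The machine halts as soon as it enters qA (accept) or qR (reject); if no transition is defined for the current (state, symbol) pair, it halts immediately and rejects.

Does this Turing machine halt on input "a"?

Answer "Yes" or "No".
Step 0: [q0]a (head at position 0)
Step 1: δ(q0, a) = (qA, a, R)  ⊢  a[qA]□ (head at position 1)
The machine is in qA, so it halts and accepts.
It halts after 1 steps.

Final answer: Yes - halts after 1 steps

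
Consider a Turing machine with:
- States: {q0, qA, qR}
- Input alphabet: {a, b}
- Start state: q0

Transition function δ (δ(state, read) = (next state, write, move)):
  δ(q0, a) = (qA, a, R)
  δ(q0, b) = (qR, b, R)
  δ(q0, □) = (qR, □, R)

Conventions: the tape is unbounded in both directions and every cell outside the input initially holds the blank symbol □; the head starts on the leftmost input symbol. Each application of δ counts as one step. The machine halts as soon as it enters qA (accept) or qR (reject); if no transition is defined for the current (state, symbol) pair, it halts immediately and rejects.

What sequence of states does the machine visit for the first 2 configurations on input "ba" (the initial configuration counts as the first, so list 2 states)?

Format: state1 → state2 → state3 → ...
Step 0: [q0]ba (head at position 0)
Step 1: δ(q0, b) = (qR, b, R)  ⊢  b[qR]a (head at position 1)
Reading off the states of these 2 configurations: q0 → qR

Final answer: q0 → qR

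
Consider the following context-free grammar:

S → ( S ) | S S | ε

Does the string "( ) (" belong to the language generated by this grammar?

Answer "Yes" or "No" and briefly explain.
Each production adds parentheses only in matched pairs (S → ( S )) or none at all, so every derived string has equally many '(' and ')'. The string ( ) ( has two '(' and one ')', so it cannot be derived.

Final answer: No - no valid derivation exists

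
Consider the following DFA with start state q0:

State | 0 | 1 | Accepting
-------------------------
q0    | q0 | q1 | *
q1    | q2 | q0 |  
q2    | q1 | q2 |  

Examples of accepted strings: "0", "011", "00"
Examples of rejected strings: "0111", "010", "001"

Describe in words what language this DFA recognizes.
binary numbers divisible by 3 (treating the string as a binary integer; leading zeros allowed, the empty string counts as 0)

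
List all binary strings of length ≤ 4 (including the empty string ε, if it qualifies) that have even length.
Checking every binary string of length 0 to 4:
  Length 0: accepted: ε | rejected: (none)
  Length 1: accepted: (none) | rejected: 0, 1
  Length 2: accepted: 00, 01, 10, 11 | rejected: (none)
  Length 3: accepted: (none) | rejected: 000, 001, 010, 011, 100, 101, 110, 111
  Length 4: accepted: 0000, 0001, 0010, 0011, 0100, 0101, 0110, 0111, 1000, 1001, 1010, 1011, 1100, 1101, 1110, 1111 | rejected: (none)
Total: 21 string(s).

Final answer: ε, 00, 01, 10, 11, 0000, 0001, 0010, 0011, 0100, 0101, 0110, 0111, 1000, 1001, 1010, 1011, 1100, 1101, 1110, 1111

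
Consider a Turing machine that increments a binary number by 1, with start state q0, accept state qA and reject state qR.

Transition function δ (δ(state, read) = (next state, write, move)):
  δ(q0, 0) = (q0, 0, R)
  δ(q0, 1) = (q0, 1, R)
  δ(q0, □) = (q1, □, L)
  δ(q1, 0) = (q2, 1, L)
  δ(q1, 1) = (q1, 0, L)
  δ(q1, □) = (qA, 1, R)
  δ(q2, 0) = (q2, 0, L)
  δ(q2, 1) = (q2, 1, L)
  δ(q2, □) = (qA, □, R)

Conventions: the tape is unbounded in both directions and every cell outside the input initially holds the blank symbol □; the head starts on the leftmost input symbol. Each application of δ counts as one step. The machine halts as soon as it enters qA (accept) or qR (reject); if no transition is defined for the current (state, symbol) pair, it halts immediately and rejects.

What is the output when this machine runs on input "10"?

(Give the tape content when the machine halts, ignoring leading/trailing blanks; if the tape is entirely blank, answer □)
Step 0: [q0]10 (head at position 0)
Step 1: δ(q0, 1) = (q0, 1, R)  ⊢  1[q0]0 (head at position 1)
Step 2: δ(q0, 0) = (q0, 0, R)  ⊢  10[q0]□ (head at position 2)
Step 3: δ(q0, □) = (q1, □, L)  ⊢  1[q1]0□ (head at position 1)
Step 4: δ(q1, 0) = (q2, 1, L)  ⊢  [q2]11□ (head at position 0)
Step 5: δ(q2, 1) = (q2, 1, L)  ⊢  [q2]□11□ (head at position -1)
Step 6: δ(q2, □) = (qA, □, R)  ⊢  □[qA]11□ (head at position 0)
The machine is in qA, so it halts and accepts.
Tape content when halted (ignoring surrounding blanks): 11

Final answer: Output: 11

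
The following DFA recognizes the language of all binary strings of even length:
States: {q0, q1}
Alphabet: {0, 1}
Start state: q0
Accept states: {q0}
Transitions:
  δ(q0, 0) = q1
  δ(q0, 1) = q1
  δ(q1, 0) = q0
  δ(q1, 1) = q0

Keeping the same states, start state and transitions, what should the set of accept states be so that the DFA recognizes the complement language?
The DFA is complete (every state has a transition on every symbol), so the complement
is recognized by the same DFA with accepting and non-accepting states swapped.
Original accept states: {q0}
Complement accept states = All states - Original accept states
= {q0, q1} - {q0}
= {q1}
Complement language: strings of ODD length

Final answer: {q1}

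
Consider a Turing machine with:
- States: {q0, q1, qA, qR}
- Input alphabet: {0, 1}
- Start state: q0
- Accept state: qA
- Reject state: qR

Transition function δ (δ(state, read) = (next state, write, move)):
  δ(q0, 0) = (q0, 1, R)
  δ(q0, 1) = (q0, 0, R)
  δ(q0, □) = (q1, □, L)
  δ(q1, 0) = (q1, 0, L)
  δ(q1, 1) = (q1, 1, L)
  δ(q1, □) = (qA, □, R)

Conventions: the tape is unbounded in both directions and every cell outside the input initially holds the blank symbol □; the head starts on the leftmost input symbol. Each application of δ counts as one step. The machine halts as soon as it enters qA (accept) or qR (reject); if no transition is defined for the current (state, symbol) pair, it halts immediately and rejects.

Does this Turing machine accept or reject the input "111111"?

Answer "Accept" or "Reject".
Step 0: [q0]111111 (head at position 0)
Step 1: δ(q0, 1) = (q0, 0, R)  ⊢  0[q0]11111 (head at position 1)
Step 2: δ(q0, 1) = (q0, 0, R)  ⊢  00[q0]1111 (head at position 2)
Step 3: δ(q0, 1) = (q0, 0, R)  ⊢  000[q0]111 (head at position 3)
Step 4: δ(q0, 1) = (q0, 0, R)  ⊢  0000[q0]11 (head at position 4)
Step 5: δ(q0, 1) = (q0, 0, R)  ⊢  00000[q0]1 (head at position 5)
Step 6: δ(q0, 1) = (q0, 0, R)  ⊢  000000[q0]□ (head at position 6)
Step 7: δ(q0, □) = (q1, □, L)  ⊢  00000[q1]0□ (head at position 5)
Step 8: δ(q1, 0) = (q1, 0, L)  ⊢  0000[q1]00□ (head at position 4)
Step 9: δ(q1, 0) = (q1, 0, L)  ⊢  000[q1]000□ (head at position 3)
Step 10: δ(q1, 0) = (q1, 0, L)  ⊢  00[q1]0000□ (head at position 2)
Step 11: δ(q1, 0) = (q1, 0, L)  ⊢  0[q1]00000□ (head at position 1)
Step 12: δ(q1, 0) = (q1, 0, L)  ⊢  [q1]000000□ (head at position 0)
Step 13: δ(q1, 0) = (q1, 0, L)  ⊢  [q1]□000000□ (head at position -1)
Step 14: δ(q1, □) = (qA, □, R)  ⊢  □[qA]000000□ (head at position 0)
The machine is in qA, so it halts and accepts.

Final answer: Accept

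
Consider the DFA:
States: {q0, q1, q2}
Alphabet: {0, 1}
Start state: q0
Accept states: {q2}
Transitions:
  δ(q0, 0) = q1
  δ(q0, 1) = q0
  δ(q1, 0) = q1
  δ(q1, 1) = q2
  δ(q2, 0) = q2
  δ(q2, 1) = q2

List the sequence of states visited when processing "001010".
Starting at q0
Read '0': q0 -> q1
Read '0': q1 -> q1
Read '1': q1 -> q2
Read '0': q2 -> q2
Read '1': q2 -> q2
Read '0': q2 -> q2

Final answer: q0 -> q1 -> q1 -> q2 -> q2 -> q2 -> q2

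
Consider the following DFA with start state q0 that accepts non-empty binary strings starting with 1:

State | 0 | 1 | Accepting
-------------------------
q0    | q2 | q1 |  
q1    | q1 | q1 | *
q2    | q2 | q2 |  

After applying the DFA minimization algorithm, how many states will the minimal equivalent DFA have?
All 3 states are reachable from q0, so none can be removed as unreachable.
Table-filling: first mark every (accepting, non-accepting) pair as distinguishable (accepting: {q1}; non-accepting: {q0, q2}).
Round 1: (q0, q2) on '1' go to q1 and q2, already distinguishable → mark.
Every pair of states is distinguishable, so the DFA is already minimal.
Equivalence classes: {q0}, {q1}, {q2} → 3 states.

Final answer: 3 states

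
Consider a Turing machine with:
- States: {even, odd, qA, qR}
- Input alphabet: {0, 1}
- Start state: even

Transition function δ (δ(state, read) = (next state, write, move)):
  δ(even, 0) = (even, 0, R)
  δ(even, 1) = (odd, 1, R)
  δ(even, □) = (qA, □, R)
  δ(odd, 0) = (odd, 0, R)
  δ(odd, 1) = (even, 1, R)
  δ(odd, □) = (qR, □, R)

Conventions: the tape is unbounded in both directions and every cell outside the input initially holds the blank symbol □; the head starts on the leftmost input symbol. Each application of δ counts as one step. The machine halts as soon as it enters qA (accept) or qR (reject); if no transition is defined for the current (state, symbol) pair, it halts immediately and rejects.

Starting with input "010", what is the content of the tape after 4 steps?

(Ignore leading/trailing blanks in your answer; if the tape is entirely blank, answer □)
Step 0: [even]010 (head at position 0)
Step 1: δ(even, 0) = (even, 0, R)  ⊢  0[even]10 (head at position 1)
Step 2: δ(even, 1) = (odd, 1, R)  ⊢  01[odd]0 (head at position 2)
Step 3: δ(odd, 0) = (odd, 0, R)  ⊢  010[odd]□ (head at position 3)
Step 4: δ(odd, □) = (qR, □, R)  ⊢  010□[qR]□ (head at position 4)
Tape after 4 steps (ignoring surrounding blanks): 010

Final answer: Tape: 010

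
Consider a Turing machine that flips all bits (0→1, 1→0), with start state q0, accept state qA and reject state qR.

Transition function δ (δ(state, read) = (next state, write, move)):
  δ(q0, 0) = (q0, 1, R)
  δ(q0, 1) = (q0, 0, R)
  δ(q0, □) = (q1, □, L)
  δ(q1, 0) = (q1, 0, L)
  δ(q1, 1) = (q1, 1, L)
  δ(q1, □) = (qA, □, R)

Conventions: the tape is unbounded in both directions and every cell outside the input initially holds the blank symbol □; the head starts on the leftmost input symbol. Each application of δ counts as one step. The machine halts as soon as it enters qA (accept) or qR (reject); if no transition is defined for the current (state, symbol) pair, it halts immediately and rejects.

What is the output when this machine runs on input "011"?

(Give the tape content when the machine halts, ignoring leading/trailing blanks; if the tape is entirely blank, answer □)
Step 0: [q0]011 (head at position 0)
Step 1: δ(q0, 0) = (q0, 1, R)  ⊢  1[q0]11 (head at position 1)
Step 2: δ(q0, 1) = (q0, 0, R)  ⊢  10[q0]1 (head at position 2)
Step 3: δ(q0, 1) = (q0, 0, R)  ⊢  100[q0]□ (head at position 3)
Step 4: δ(q0, □) = (q1, □, L)  ⊢  10[q1]0□ (head at position 2)
Step 5: δ(q1, 0) = (q1, 0, L)  ⊢  1[q1]00□ (head at position 1)
Step 6: δ(q1, 0) = (q1, 0, L)  ⊢  [q1]100□ (head at position 0)
Step 7: δ(q1, 1) = (q1, 1, L)  ⊢  [q1]□100□ (head at position -1)
Step 8: δ(q1, □) = (qA, □, R)  ⊢  □[qA]100□ (head at position 0)
The machine is in qA, so it halts and accepts.
Tape content when halted (ignoring surrounding blanks): 100

Final answer: Output: 100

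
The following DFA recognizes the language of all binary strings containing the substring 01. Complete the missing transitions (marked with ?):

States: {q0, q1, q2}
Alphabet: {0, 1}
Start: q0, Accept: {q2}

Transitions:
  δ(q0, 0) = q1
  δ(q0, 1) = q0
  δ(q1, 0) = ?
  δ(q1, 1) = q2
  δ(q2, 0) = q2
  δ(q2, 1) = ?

What each state remembers (consistent with the given transitions and accept states):
  q0: 01 not seen yet and the last symbol was not 0
  q1: 01 not seen yet and the last symbol was 0
  q2: the substring 01 has already been seen
Filling in the missing entries:
  δ(q1, 0): in q1 (01 not seen yet and the last symbol was 0), after reading 0 we have: 01 not seen yet and the last symbol was 0 → q1
  δ(q2, 1): in q2 (the substring 01 has already been seen), after reading 1 we have: the substring 01 has already been seen → q2

Final answer: δ(q1, 0) = q1; δ(q2, 1) = q2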